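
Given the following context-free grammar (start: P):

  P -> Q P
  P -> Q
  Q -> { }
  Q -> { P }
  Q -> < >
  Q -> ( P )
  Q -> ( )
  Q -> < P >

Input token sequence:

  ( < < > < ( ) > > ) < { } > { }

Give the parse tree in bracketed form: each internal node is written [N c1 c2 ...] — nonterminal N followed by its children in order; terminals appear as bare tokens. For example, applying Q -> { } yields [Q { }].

[P [Q ( [P [Q < [P [Q < >] [P [Q < [P [Q ( )]] >]]] >]] )] [P [Q < [P [Q { }]] >] [P [Q { }]]]]

P
Q P
( P ) P
( Q ) P
( < P > ) P
( < Q P > ) P
( < < > P > ) P
( < < > Q > ) P
( < < > < P > > ) P
( < < > < Q > > ) P
( < < > < ( ) > > ) P
( < < > < ( ) > > ) Q P
( < < > < ( ) > > ) < P > P
( < < > < ( ) > > ) < Q > P
( < < > < ( ) > > ) < { } > P
( < < > < ( ) > > ) < { } > Q
( < < > < ( ) > > ) < { } > { }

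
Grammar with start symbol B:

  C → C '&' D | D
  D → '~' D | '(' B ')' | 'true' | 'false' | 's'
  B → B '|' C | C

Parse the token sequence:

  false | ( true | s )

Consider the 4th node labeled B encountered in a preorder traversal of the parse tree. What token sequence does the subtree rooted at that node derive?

[B [B [C [D false]]] | [C [D ( [B [B [C [D true]]] | [C [D s]]] )]]]

true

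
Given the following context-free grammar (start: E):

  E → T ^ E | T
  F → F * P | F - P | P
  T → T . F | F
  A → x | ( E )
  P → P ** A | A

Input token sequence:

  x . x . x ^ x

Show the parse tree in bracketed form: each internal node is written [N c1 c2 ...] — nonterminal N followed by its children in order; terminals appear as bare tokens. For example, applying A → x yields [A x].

E
T ^ E
T . F ^ E
T . F . F ^ E
F . F . F ^ E
P . F . F ^ E
A . F . F ^ E
x . F . F ^ E
x . P . F ^ E
x . A . F ^ E
x . x . F ^ E
x . x . P ^ E
x . x . A ^ E
x . x . x ^ E
x . x . x ^ T
x . x . x ^ F
x . x . x ^ P
x . x . x ^ A
x . x . x ^ x

[E [T [T [T [F [P [A x]]]] . [F [P [A x]]]] . [F [P [A x]]]] ^ [E [T [F [P [A x]]]]]]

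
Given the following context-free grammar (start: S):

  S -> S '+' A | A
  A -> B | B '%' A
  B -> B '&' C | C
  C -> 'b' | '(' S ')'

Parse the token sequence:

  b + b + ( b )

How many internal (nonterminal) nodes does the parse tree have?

16

[S [S [S [A [B [C b]]]] + [A [B [C b]]]] + [A [B [C ( [S [A [B [C b]]]] )]]]]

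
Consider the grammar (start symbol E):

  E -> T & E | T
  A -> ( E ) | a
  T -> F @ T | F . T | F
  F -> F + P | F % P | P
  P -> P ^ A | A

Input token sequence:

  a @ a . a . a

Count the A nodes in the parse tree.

[E [T [F [P [A a]]] @ [T [F [P [A a]]] . [T [F [P [A a]]] . [T [F [P [A a]]]]]]]]

4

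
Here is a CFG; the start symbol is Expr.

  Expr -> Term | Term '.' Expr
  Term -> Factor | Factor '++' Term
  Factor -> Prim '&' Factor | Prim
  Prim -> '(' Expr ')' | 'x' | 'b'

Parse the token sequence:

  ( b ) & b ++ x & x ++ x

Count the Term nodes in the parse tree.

4

[Expr [Term [Factor [Prim ( [Expr [Term [Factor [Prim b]]]] )] & [Factor [Prim b]]] ++ [Term [Factor [Prim x] & [Factor [Prim x]]] ++ [Term [Factor [Prim x]]]]]]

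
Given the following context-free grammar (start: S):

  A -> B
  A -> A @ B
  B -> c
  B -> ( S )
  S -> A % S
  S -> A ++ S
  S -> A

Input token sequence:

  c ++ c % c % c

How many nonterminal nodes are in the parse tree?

[S [A [B c]] ++ [S [A [B c]] % [S [A [B c]] % [S [A [B c]]]]]]

12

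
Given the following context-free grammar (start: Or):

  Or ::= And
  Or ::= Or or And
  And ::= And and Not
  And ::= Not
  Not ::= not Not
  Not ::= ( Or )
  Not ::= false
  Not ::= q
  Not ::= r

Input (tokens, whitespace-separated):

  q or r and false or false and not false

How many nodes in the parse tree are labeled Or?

[Or [Or [Or [And [Not q]]] or [And [And [Not r]] and [Not false]]] or [And [And [Not false]] and [Not not [Not false]]]]

3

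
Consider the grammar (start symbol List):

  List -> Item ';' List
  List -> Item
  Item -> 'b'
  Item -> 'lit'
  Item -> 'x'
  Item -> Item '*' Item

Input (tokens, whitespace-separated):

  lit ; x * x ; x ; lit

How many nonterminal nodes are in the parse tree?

10

[List [Item lit] ; [List [Item [Item x] * [Item x]] ; [List [Item x] ; [List [Item lit]]]]]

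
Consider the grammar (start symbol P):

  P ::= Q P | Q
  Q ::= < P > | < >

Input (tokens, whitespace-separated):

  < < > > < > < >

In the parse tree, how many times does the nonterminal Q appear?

[P [Q < [P [Q < >]] >] [P [Q < >] [P [Q < >]]]]

4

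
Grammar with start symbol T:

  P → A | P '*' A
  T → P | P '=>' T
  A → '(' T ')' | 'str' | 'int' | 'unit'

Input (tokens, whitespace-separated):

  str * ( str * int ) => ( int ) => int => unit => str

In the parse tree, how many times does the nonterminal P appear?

[T [P [P [A str]] * [A ( [T [P [P [A str]] * [A int]]] )]] => [T [P [A ( [T [P [A int]]] )]] => [T [P [A int]] => [T [P [A unit]] => [T [P [A str]]]]]]]

9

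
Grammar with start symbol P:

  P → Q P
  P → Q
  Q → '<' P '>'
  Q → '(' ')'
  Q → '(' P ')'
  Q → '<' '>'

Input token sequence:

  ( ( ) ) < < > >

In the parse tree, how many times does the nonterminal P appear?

[P [Q ( [P [Q ( )]] )] [P [Q < [P [Q < >]] >]]]

4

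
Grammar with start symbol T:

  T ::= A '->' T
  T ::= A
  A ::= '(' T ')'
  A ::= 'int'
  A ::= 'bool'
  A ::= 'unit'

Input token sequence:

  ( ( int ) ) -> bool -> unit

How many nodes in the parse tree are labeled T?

5

[T [A ( [T [A ( [T [A int]] )]] )] -> [T [A bool] -> [T [A unit]]]]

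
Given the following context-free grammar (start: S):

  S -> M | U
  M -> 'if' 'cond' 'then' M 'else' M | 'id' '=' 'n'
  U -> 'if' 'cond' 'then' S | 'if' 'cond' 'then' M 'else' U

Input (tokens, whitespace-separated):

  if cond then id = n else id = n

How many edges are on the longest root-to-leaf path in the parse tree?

[S [M if cond then [M id = n] else [M id = n]]]

3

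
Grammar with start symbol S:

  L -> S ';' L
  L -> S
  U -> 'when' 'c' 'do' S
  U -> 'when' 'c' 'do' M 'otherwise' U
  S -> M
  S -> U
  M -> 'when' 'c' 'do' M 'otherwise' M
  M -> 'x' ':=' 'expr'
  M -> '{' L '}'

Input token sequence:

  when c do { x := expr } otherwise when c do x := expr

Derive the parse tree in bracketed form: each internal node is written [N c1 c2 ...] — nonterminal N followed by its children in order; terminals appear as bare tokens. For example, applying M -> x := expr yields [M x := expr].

S
U
when c do M otherwise U
when c do { L } otherwise U
when c do { S } otherwise U
when c do { M } otherwise U
when c do { x := expr } otherwise U
when c do { x := expr } otherwise when c do S
when c do { x := expr } otherwise when c do M
when c do { x := expr } otherwise when c do x := expr

[S [U when c do [M { [L [S [M x := expr]]] }] otherwise [U when c do [S [M x := expr]]]]]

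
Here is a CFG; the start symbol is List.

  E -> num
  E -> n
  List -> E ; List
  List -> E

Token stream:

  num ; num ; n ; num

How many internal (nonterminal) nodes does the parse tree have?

8

[List [E num] ; [List [E num] ; [List [E n] ; [List [E num]]]]]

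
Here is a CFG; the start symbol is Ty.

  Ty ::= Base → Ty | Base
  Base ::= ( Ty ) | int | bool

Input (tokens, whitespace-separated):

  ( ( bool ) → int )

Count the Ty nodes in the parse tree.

4

[Ty [Base ( [Ty [Base ( [Ty [Base bool]] )] → [Ty [Base int]]] )]]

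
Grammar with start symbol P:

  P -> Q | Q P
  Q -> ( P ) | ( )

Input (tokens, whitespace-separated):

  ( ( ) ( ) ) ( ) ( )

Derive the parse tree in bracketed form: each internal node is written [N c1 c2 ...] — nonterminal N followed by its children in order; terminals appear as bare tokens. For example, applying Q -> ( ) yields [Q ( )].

[P [Q ( [P [Q ( )] [P [Q ( )]]] )] [P [Q ( )] [P [Q ( )]]]]

P
Q P
( P ) P
( Q P ) P
( ( ) P ) P
( ( ) Q ) P
( ( ) ( ) ) P
( ( ) ( ) ) Q P
( ( ) ( ) ) ( ) P
( ( ) ( ) ) ( ) Q
( ( ) ( ) ) ( ) ( )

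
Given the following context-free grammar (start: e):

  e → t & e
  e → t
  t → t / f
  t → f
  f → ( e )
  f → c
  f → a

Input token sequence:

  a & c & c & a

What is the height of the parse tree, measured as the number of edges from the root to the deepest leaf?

6

[e [t [f a]] & [e [t [f c]] & [e [t [f c]] & [e [t [f a]]]]]]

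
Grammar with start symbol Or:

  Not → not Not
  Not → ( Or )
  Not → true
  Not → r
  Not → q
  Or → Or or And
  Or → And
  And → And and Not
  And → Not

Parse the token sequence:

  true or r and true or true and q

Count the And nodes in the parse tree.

5

[Or [Or [Or [And [Not true]]] or [And [And [Not r]] and [Not true]]] or [And [And [Not true]] and [Not q]]]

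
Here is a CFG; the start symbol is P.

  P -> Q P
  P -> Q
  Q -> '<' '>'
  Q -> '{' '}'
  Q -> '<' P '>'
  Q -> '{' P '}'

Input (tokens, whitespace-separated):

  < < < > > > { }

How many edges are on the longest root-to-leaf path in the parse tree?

6

[P [Q < [P [Q < [P [Q < >]] >]] >] [P [Q { }]]]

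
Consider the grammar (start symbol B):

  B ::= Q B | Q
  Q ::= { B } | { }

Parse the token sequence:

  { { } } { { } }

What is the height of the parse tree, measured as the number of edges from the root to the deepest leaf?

5

[B [Q { [B [Q { }]] }] [B [Q { [B [Q { }]] }]]]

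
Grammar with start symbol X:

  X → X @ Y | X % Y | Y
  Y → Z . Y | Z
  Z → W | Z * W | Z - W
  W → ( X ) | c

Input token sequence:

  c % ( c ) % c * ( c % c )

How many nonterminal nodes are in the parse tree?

[X [X [X [Y [Z [W c]]]] % [Y [Z [W ( [X [Y [Z [W c]]]] )]]]] % [Y [Z [Z [W c]] * [W ( [X [X [Y [Z [W c]]]] % [Y [Z [W c]]]] )]]]]

26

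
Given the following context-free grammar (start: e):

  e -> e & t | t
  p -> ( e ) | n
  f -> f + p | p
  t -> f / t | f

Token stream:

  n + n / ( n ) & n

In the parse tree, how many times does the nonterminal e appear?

[e [e [t [f [f [p n]] + [p n]] / [t [f [p ( [e [t [f [p n]]]] )]]]]] & [t [f [p n]]]]

3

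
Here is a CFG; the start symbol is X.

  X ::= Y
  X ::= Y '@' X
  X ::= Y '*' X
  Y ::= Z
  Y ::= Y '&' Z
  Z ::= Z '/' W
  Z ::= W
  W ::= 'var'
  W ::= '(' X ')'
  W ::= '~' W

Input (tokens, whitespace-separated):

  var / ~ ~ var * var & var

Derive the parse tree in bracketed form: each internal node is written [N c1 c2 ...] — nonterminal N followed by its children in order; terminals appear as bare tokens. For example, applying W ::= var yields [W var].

X
Y * X
Z * X
Z / W * X
W / W * X
var / W * X
var / ~ W * X
var / ~ ~ W * X
var / ~ ~ var * X
var / ~ ~ var * Y
var / ~ ~ var * Y & Z
var / ~ ~ var * Z & Z
var / ~ ~ var * W & Z
var / ~ ~ var * var & Z
var / ~ ~ var * var & W
var / ~ ~ var * var & var

[X [Y [Z [Z [W var]] / [W ~ [W ~ [W var]]]]] * [X [Y [Y [Z [W var]]] & [Z [W var]]]]]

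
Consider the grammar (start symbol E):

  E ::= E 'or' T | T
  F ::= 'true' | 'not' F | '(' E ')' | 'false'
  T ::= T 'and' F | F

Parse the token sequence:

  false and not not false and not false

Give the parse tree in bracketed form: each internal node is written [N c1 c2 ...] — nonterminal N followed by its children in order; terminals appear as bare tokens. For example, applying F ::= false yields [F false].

E
T
T and F
T and F and F
F and F and F
false and F and F
false and not F and F
false and not not F and F
false and not not false and F
false and not not false and not F
false and not not false and not false

[E [T [T [T [F false]] and [F not [F not [F false]]]] and [F not [F false]]]]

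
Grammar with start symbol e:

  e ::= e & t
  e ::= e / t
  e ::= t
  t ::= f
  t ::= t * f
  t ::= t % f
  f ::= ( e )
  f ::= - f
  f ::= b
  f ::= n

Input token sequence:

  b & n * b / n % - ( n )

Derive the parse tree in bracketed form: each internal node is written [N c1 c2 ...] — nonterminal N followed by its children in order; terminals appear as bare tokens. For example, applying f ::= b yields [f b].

e
e / t
e & t / t
t & t / t
f & t / t
b & t / t
b & t * f / t
b & f * f / t
b & n * f / t
b & n * b / t
b & n * b / t % f
b & n * b / f % f
b & n * b / n % f
b & n * b / n % - f
b & n * b / n % - ( e )
b & n * b / n % - ( t )
b & n * b / n % - ( f )
b & n * b / n % - ( n )

[e [e [e [t [f b]]] & [t [t [f n]] * [f b]]] / [t [t [f n]] % [f - [f ( [e [t [f n]]] )]]]]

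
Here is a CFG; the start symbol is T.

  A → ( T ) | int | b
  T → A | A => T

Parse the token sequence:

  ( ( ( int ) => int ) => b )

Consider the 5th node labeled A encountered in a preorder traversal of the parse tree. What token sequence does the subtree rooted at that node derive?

[T [A ( [T [A ( [T [A ( [T [A int]] )] => [T [A int]]] )] => [T [A b]]] )]]

int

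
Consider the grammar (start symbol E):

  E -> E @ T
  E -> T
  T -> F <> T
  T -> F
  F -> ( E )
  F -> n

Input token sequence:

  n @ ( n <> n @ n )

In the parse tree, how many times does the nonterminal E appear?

[E [E [T [F n]]] @ [T [F ( [E [E [T [F n] <> [T [F n]]]] @ [T [F n]]] )]]]

4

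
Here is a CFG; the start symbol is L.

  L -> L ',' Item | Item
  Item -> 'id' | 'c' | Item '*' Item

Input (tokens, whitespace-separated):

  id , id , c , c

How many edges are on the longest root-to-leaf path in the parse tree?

[L [L [L [L [Item id]] , [Item id]] , [Item c]] , [Item c]]

5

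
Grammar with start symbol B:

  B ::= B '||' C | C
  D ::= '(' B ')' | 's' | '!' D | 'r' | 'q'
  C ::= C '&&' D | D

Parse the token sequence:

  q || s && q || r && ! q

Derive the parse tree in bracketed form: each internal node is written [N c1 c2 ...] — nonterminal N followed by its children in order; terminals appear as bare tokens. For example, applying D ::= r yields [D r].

[B [B [B [C [D q]]] || [C [C [D s]] && [D q]]] || [C [C [D r]] && [D ! [D q]]]]

B
B || C
B || C || C
C || C || C
D || C || C
q || C || C
q || C && D || C
q || D && D || C
q || s && D || C
q || s && q || C
q || s && q || C && D
q || s && q || D && D
q || s && q || r && D
q || s && q || r && ! D
q || s && q || r && ! q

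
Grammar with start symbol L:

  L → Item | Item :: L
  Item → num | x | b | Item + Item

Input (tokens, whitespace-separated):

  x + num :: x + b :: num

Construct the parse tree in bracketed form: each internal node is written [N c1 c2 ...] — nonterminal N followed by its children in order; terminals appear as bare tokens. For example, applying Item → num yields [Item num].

L
Item :: L
Item + Item :: L
x + Item :: L
x + num :: L
x + num :: Item :: L
x + num :: Item + Item :: L
x + num :: x + Item :: L
x + num :: x + b :: L
x + num :: x + b :: Item
x + num :: x + b :: num

[L [Item [Item x] + [Item num]] :: [L [Item [Item x] + [Item b]] :: [L [Item num]]]]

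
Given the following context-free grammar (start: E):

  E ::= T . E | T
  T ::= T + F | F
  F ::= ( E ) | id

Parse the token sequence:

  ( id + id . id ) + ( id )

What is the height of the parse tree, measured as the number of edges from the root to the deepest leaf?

[E [T [T [F ( [E [T [T [F id]] + [F id]] . [E [T [F id]]]] )]] + [F ( [E [T [F id]]] )]]]

8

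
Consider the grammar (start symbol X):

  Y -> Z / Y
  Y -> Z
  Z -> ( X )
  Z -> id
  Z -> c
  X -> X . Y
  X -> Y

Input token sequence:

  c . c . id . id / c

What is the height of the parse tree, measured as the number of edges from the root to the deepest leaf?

6

[X [X [X [X [Y [Z c]]] . [Y [Z c]]] . [Y [Z id]]] . [Y [Z id] / [Y [Z c]]]]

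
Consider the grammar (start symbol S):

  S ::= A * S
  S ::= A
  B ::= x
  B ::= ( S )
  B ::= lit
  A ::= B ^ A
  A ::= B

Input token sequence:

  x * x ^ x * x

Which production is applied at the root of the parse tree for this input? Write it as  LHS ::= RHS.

[S [A [B x]] * [S [A [B x] ^ [A [B x]]] * [S [A [B x]]]]]

S ::= A * S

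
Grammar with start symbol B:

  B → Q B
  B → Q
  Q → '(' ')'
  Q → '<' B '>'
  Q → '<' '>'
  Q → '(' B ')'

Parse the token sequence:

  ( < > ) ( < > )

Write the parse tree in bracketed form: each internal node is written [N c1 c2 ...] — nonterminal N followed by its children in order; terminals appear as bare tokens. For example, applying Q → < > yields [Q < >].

[B [Q ( [B [Q < >]] )] [B [Q ( [B [Q < >]] )]]]

B
Q B
( B ) B
( Q ) B
( < > ) B
( < > ) Q
( < > ) ( B )
( < > ) ( Q )
( < > ) ( < > )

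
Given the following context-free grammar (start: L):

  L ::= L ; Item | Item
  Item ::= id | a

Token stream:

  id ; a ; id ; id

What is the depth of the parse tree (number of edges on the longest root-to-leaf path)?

5

[L [L [L [L [Item id]] ; [Item a]] ; [Item id]] ; [Item id]]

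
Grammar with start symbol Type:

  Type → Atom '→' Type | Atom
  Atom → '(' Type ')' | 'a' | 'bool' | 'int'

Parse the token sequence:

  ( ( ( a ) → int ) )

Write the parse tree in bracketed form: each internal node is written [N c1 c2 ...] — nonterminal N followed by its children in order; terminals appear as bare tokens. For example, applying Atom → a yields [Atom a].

Type
Atom
( Type )
( Atom )
( ( Type ) )
( ( Atom → Type ) )
( ( ( Type ) → Type ) )
( ( ( Atom ) → Type ) )
( ( ( a ) → Type ) )
( ( ( a ) → Atom ) )
( ( ( a ) → int ) )

[Type [Atom ( [Type [Atom ( [Type [Atom ( [Type [Atom a]] )] → [Type [Atom int]]] )]] )]]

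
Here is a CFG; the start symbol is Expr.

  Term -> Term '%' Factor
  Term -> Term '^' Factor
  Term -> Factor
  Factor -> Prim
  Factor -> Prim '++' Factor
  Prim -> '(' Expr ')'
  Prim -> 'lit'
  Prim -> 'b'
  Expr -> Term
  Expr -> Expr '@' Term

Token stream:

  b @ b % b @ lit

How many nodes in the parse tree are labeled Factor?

[Expr [Expr [Expr [Term [Factor [Prim b]]]] @ [Term [Term [Factor [Prim b]]] % [Factor [Prim b]]]] @ [Term [Factor [Prim lit]]]]

4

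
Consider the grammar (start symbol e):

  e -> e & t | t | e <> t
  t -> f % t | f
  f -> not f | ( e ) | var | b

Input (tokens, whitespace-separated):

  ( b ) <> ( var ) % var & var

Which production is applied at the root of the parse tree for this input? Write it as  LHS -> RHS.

e -> e & t

[e [e [e [t [f ( [e [t [f b]]] )]]] <> [t [f ( [e [t [f var]]] )] % [t [f var]]]] & [t [f var]]]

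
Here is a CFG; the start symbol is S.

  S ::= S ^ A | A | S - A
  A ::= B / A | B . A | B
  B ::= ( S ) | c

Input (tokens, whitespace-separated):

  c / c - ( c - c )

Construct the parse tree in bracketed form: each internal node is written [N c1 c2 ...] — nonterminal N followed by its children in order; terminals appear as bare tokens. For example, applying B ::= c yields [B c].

[S [S [A [B c] / [A [B c]]]] - [A [B ( [S [S [A [B c]]] - [A [B c]]] )]]]

S
S - A
A - A
B / A - A
c / A - A
c / B - A
c / c - A
c / c - B
c / c - ( S )
c / c - ( S - A )
c / c - ( A - A )
c / c - ( B - A )
c / c - ( c - A )
c / c - ( c - B )
c / c - ( c - c )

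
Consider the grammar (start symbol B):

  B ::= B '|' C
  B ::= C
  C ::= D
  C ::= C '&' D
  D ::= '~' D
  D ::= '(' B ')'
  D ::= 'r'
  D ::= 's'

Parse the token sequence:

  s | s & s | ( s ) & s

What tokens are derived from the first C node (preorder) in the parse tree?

[B [B [B [C [D s]]] | [C [C [D s]] & [D s]]] | [C [C [D ( [B [C [D s]]] )]] & [D s]]]

s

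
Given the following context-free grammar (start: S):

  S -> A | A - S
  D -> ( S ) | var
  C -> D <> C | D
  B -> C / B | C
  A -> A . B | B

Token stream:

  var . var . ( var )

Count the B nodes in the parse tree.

[S [A [A [A [B [C [D var]]]] . [B [C [D var]]]] . [B [C [D ( [S [A [B [C [D var]]]]] )]]]]]

4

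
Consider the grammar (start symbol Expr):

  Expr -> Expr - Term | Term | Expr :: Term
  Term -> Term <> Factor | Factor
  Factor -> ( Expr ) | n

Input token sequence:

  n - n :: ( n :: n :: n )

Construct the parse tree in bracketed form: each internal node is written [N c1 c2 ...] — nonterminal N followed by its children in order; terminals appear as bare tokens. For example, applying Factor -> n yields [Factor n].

[Expr [Expr [Expr [Term [Factor n]]] - [Term [Factor n]]] :: [Term [Factor ( [Expr [Expr [Expr [Term [Factor n]]] :: [Term [Factor n]]] :: [Term [Factor n]]] )]]]

Expr
Expr :: Term
Expr - Term :: Term
Term - Term :: Term
Factor - Term :: Term
n - Term :: Term
n - Factor :: Term
n - n :: Term
n - n :: Factor
n - n :: ( Expr )
n - n :: ( Expr :: Term )
n - n :: ( Expr :: Term :: Term )
n - n :: ( Term :: Term :: Term )
n - n :: ( Factor :: Term :: Term )
n - n :: ( n :: Term :: Term )
n - n :: ( n :: Factor :: Term )
n - n :: ( n :: n :: Term )
n - n :: ( n :: n :: Factor )
n - n :: ( n :: n :: n )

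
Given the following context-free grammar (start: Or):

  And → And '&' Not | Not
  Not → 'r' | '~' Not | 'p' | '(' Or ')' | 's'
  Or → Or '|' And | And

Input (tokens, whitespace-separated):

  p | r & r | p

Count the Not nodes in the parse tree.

4

[Or [Or [Or [And [Not p]]] | [And [And [Not r]] & [Not r]]] | [And [Not p]]]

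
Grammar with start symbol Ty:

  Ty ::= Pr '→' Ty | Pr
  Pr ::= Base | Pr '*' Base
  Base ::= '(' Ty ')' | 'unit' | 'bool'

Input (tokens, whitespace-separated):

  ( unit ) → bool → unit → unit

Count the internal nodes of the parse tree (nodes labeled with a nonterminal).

15

[Ty [Pr [Base ( [Ty [Pr [Base unit]]] )]] → [Ty [Pr [Base bool]] → [Ty [Pr [Base unit]] → [Ty [Pr [Base unit]]]]]]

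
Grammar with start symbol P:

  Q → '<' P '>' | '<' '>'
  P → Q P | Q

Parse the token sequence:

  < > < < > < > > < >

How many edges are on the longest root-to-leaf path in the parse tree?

[P [Q < >] [P [Q < [P [Q < >] [P [Q < >]]] >] [P [Q < >]]]]

6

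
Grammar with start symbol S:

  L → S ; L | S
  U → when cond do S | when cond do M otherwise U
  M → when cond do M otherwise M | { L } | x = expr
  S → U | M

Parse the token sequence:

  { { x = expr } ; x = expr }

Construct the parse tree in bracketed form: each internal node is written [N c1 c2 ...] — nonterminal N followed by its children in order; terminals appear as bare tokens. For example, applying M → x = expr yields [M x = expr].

[S [M { [L [S [M { [L [S [M x = expr]]] }]] ; [L [S [M x = expr]]]] }]]

S
M
{ L }
{ S ; L }
{ M ; L }
{ { L } ; L }
{ { S } ; L }
{ { M } ; L }
{ { x = expr } ; L }
{ { x = expr } ; S }
{ { x = expr } ; M }
{ { x = expr } ; x = expr }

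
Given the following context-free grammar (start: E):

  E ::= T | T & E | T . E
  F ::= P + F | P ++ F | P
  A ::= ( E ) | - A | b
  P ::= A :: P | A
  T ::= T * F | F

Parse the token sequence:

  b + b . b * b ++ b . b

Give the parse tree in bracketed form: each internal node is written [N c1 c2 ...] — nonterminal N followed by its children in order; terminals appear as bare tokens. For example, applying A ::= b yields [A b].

[E [T [F [P [A b]] + [F [P [A b]]]]] . [E [T [T [F [P [A b]]]] * [F [P [A b]] ++ [F [P [A b]]]]] . [E [T [F [P [A b]]]]]]]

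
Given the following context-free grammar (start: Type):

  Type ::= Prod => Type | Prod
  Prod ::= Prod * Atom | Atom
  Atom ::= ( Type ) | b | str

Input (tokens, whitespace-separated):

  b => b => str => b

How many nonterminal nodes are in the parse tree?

[Type [Prod [Atom b]] => [Type [Prod [Atom b]] => [Type [Prod [Atom str]] => [Type [Prod [Atom b]]]]]]

12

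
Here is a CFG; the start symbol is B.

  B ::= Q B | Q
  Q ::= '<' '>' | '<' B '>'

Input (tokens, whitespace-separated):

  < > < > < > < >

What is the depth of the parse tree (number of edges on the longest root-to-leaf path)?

5

[B [Q < >] [B [Q < >] [B [Q < >] [B [Q < >]]]]]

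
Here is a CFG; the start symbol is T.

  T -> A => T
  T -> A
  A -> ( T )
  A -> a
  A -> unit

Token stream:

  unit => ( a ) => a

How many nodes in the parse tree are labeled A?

4

[T [A unit] => [T [A ( [T [A a]] )] => [T [A a]]]]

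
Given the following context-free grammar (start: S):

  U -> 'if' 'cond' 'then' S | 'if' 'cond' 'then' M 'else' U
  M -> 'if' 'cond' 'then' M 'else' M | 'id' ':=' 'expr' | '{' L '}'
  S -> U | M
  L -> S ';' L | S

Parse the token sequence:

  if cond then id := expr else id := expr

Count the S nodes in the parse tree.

[S [M if cond then [M id := expr] else [M id := expr]]]

1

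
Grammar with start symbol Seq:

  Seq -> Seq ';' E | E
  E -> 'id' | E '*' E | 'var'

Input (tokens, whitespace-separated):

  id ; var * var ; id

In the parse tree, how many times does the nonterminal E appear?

[Seq [Seq [Seq [E id]] ; [E [E var] * [E var]]] ; [E id]]

5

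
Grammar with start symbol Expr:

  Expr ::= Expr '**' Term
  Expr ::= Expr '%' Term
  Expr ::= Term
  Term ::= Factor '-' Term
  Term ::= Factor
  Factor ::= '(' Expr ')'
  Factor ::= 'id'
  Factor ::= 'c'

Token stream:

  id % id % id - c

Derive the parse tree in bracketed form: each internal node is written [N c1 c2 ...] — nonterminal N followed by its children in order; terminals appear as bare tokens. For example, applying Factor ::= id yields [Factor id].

Expr
Expr % Term
Expr % Term % Term
Term % Term % Term
Factor % Term % Term
id % Term % Term
id % Factor % Term
id % id % Term
id % id % Factor - Term
id % id % id - Term
id % id % id - Factor
id % id % id - c

[Expr [Expr [Expr [Term [Factor id]]] % [Term [Factor id]]] % [Term [Factor id] - [Term [Factor c]]]]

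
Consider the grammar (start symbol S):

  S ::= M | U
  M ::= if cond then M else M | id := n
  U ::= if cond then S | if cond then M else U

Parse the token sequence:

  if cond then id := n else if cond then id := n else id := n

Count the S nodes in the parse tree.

[S [M if cond then [M id := n] else [M if cond then [M id := n] else [M id := n]]]]

1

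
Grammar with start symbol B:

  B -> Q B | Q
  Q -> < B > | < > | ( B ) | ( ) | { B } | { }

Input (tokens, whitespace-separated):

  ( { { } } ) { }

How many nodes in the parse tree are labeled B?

[B [Q ( [B [Q { [B [Q { }]] }]] )] [B [Q { }]]]

4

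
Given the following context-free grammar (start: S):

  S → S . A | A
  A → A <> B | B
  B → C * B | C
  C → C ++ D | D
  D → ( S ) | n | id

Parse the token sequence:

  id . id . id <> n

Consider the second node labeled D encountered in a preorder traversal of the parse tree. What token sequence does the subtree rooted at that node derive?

id

[S [S [S [A [B [C [D id]]]]] . [A [B [C [D id]]]]] . [A [A [B [C [D id]]]] <> [B [C [D n]]]]]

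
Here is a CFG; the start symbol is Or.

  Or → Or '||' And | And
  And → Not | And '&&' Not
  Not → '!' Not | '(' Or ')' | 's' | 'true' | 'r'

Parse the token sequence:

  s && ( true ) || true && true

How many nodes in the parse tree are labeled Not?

5

[Or [Or [And [And [Not s]] && [Not ( [Or [And [Not true]]] )]]] || [And [And [Not true]] && [Not true]]]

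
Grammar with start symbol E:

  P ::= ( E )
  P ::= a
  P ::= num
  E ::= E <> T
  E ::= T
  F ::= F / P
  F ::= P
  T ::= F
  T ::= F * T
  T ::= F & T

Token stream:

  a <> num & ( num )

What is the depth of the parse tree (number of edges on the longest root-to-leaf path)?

9

[E [E [T [F [P a]]]] <> [T [F [P num]] & [T [F [P ( [E [T [F [P num]]]] )]]]]]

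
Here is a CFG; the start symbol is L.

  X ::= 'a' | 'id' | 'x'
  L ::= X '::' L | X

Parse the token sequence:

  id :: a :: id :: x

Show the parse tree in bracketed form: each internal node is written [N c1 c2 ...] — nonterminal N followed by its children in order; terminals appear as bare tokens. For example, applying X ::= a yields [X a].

L
X :: L
id :: L
id :: X :: L
id :: a :: L
id :: a :: X :: L
id :: a :: id :: L
id :: a :: id :: X
id :: a :: id :: x

[L [X id] :: [L [X a] :: [L [X id] :: [L [X x]]]]]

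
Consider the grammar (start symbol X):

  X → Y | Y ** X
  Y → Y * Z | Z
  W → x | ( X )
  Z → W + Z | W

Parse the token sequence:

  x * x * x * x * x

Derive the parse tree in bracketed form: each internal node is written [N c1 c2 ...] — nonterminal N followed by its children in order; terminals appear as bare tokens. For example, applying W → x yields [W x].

[X [Y [Y [Y [Y [Y [Z [W x]]] * [Z [W x]]] * [Z [W x]]] * [Z [W x]]] * [Z [W x]]]]

X
Y
Y * Z
Y * Z * Z
Y * Z * Z * Z
Y * Z * Z * Z * Z
Z * Z * Z * Z * Z
W * Z * Z * Z * Z
x * Z * Z * Z * Z
x * W * Z * Z * Z
x * x * Z * Z * Z
x * x * W * Z * Z
x * x * x * Z * Z
x * x * x * W * Z
x * x * x * x * Z
x * x * x * x * W
x * x * x * x * x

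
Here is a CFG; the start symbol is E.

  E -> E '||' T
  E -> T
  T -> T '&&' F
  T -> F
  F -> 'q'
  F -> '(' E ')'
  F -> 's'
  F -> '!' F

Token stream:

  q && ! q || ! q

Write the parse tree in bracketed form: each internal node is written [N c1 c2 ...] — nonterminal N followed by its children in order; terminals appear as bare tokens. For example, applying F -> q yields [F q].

E
E || T
T || T
T && F || T
F && F || T
q && F || T
q && ! F || T
q && ! q || T
q && ! q || F
q && ! q || ! F
q && ! q || ! q

[E [E [T [T [F q]] && [F ! [F q]]]] || [T [F ! [F q]]]]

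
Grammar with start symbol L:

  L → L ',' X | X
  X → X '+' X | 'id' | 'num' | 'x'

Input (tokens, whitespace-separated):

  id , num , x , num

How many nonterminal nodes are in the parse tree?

[L [L [L [L [X id]] , [X num]] , [X x]] , [X num]]

8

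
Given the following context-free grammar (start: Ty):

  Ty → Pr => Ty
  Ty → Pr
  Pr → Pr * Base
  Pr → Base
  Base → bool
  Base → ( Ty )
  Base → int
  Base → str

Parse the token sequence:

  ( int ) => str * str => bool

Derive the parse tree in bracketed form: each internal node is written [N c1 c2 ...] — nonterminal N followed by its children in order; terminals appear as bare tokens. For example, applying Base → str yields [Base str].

[Ty [Pr [Base ( [Ty [Pr [Base int]]] )]] => [Ty [Pr [Pr [Base str]] * [Base str]] => [Ty [Pr [Base bool]]]]]

Ty
Pr => Ty
Base => Ty
( Ty ) => Ty
( Pr ) => Ty
( Base ) => Ty
( int ) => Ty
( int ) => Pr => Ty
( int ) => Pr * Base => Ty
( int ) => Base * Base => Ty
( int ) => str * Base => Ty
( int ) => str * str => Ty
( int ) => str * str => Pr
( int ) => str * str => Base
( int ) => str * str => bool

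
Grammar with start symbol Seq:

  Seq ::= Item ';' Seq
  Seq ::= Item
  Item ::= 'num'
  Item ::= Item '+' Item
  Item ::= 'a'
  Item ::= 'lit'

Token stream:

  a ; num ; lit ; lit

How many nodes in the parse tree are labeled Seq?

4

[Seq [Item a] ; [Seq [Item num] ; [Seq [Item lit] ; [Seq [Item lit]]]]]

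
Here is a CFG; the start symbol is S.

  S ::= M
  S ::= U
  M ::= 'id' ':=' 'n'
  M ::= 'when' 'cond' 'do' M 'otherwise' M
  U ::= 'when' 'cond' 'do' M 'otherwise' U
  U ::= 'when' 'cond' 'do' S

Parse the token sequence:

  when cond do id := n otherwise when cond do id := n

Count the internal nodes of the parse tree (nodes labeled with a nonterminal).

[S [U when cond do [M id := n] otherwise [U when cond do [S [M id := n]]]]]

6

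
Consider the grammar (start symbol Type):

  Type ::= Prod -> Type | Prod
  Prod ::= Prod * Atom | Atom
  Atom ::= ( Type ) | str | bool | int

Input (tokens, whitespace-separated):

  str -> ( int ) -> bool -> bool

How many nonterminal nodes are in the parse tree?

15

[Type [Prod [Atom str]] -> [Type [Prod [Atom ( [Type [Prod [Atom int]]] )]] -> [Type [Prod [Atom bool]] -> [Type [Prod [Atom bool]]]]]]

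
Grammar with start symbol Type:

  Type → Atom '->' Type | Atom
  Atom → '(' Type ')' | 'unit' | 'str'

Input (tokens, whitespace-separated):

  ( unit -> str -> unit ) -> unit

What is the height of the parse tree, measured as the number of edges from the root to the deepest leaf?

6

[Type [Atom ( [Type [Atom unit] -> [Type [Atom str] -> [Type [Atom unit]]]] )] -> [Type [Atom unit]]]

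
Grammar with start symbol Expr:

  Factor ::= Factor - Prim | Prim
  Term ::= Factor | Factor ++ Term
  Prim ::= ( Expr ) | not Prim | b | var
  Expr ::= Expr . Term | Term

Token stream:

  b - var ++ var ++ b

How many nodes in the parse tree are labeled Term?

3

[Expr [Term [Factor [Factor [Prim b]] - [Prim var]] ++ [Term [Factor [Prim var]] ++ [Term [Factor [Prim b]]]]]]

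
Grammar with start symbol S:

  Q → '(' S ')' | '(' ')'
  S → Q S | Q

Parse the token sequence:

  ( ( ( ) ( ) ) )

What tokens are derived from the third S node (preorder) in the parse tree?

( ) ( )

[S [Q ( [S [Q ( [S [Q ( )] [S [Q ( )]]] )]] )]]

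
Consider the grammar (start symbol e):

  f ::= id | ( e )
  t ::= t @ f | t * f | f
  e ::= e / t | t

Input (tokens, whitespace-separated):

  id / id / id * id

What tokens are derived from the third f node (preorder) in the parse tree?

[e [e [e [t [f id]]] / [t [f id]]] / [t [t [f id]] * [f id]]]

id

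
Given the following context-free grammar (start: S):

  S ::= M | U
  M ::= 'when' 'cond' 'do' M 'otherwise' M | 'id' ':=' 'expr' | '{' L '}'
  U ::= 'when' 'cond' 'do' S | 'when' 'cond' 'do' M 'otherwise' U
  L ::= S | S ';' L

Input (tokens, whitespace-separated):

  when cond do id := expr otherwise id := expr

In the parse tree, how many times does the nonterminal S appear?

1

[S [M when cond do [M id := expr] otherwise [M id := expr]]]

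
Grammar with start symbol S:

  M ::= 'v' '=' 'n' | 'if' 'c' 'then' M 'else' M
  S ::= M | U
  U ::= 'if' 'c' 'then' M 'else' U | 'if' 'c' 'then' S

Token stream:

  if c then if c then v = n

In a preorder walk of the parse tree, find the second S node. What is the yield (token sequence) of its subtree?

if c then v = n

[S [U if c then [S [U if c then [S [M v = n]]]]]]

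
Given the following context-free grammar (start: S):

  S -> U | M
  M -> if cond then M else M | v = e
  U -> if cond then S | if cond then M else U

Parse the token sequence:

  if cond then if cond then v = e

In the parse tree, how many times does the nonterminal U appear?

[S [U if cond then [S [U if cond then [S [M v = e]]]]]]

2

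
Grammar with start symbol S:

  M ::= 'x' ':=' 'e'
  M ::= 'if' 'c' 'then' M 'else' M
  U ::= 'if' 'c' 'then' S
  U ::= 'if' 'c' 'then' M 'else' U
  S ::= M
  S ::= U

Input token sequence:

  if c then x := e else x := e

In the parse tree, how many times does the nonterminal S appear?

1

[S [M if c then [M x := e] else [M x := e]]]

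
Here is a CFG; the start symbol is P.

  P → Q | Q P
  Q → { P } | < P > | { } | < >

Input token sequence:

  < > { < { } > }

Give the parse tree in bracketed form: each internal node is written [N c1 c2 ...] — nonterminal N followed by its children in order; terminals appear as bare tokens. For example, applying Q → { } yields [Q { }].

P
Q P
< > P
< > Q
< > { P }
< > { Q }
< > { < P > }
< > { < Q > }
< > { < { } > }

[P [Q < >] [P [Q { [P [Q < [P [Q { }]] >]] }]]]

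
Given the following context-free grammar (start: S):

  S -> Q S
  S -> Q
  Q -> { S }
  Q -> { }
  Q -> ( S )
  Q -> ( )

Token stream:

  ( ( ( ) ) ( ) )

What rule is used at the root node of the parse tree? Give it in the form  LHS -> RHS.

[S [Q ( [S [Q ( [S [Q ( )]] )] [S [Q ( )]]] )]]

S -> Q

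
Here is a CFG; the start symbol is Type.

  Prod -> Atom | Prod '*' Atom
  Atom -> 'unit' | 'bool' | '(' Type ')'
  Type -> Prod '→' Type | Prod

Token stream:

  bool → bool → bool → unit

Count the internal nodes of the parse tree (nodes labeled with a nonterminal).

[Type [Prod [Atom bool]] → [Type [Prod [Atom bool]] → [Type [Prod [Atom bool]] → [Type [Prod [Atom unit]]]]]]

12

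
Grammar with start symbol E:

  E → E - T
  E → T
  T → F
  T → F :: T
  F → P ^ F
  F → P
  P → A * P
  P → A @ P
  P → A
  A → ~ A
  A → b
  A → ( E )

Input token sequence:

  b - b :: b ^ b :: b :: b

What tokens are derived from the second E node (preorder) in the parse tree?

[E [E [T [F [P [A b]]]]] - [T [F [P [A b]]] :: [T [F [P [A b]] ^ [F [P [A b]]]] :: [T [F [P [A b]]] :: [T [F [P [A b]]]]]]]]

b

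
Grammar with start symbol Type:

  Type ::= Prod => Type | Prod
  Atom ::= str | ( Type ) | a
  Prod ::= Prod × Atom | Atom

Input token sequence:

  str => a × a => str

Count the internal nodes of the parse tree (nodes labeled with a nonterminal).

11

[Type [Prod [Atom str]] => [Type [Prod [Prod [Atom a]] × [Atom a]] => [Type [Prod [Atom str]]]]]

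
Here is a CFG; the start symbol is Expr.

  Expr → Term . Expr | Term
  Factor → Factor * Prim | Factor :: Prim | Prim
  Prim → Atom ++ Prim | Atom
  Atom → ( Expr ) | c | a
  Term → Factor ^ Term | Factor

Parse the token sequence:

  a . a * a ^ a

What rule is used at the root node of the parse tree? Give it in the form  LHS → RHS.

[Expr [Term [Factor [Prim [Atom a]]]] . [Expr [Term [Factor [Factor [Prim [Atom a]]] * [Prim [Atom a]]] ^ [Term [Factor [Prim [Atom a]]]]]]]

Expr → Term . Expr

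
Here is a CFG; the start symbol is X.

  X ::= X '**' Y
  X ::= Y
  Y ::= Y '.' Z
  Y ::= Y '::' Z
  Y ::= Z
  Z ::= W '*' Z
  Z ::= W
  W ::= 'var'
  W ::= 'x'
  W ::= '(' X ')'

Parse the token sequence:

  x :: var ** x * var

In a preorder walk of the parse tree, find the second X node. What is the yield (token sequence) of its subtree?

[X [X [Y [Y [Z [W x]]] :: [Z [W var]]]] ** [Y [Z [W x] * [Z [W var]]]]]

x :: var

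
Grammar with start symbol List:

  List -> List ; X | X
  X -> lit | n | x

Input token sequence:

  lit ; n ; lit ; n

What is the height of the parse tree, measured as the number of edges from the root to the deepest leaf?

5

[List [List [List [List [X lit]] ; [X n]] ; [X lit]] ; [X n]]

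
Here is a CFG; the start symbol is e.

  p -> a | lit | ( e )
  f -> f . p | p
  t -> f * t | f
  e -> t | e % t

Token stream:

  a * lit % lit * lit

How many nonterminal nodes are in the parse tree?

14

[e [e [t [f [p a]] * [t [f [p lit]]]]] % [t [f [p lit]] * [t [f [p lit]]]]]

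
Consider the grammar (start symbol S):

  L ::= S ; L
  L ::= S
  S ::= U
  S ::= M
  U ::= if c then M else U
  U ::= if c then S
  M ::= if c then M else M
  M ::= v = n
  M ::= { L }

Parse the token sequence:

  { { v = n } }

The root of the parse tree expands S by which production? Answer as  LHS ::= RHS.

[S [M { [L [S [M { [L [S [M v = n]]] }]]] }]]

S ::= M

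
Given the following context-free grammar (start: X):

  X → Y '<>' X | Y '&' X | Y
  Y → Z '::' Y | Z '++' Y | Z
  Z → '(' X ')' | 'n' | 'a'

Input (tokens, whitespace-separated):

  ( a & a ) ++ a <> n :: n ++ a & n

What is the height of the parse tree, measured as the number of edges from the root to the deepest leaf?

7

[X [Y [Z ( [X [Y [Z a]] & [X [Y [Z a]]]] )] ++ [Y [Z a]]] <> [X [Y [Z n] :: [Y [Z n] ++ [Y [Z a]]]] & [X [Y [Z n]]]]]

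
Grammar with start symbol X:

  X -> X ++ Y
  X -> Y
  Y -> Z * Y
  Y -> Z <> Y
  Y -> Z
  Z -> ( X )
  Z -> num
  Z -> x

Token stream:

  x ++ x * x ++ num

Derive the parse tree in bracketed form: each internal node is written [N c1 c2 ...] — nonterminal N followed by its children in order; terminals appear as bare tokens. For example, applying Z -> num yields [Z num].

[X [X [X [Y [Z x]]] ++ [Y [Z x] * [Y [Z x]]]] ++ [Y [Z num]]]

X
X ++ Y
X ++ Y ++ Y
Y ++ Y ++ Y
Z ++ Y ++ Y
x ++ Y ++ Y
x ++ Z * Y ++ Y
x ++ x * Y ++ Y
x ++ x * Z ++ Y
x ++ x * x ++ Y
x ++ x * x ++ Z
x ++ x * x ++ num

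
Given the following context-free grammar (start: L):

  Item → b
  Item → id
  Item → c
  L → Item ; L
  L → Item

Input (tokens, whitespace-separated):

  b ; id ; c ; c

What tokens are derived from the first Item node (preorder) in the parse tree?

b

[L [Item b] ; [L [Item id] ; [L [Item c] ; [L [Item c]]]]]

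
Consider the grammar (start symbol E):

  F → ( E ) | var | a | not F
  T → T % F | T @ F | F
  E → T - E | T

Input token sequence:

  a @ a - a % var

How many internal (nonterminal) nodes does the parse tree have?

10

[E [T [T [F a]] @ [F a]] - [E [T [T [F a]] % [F var]]]]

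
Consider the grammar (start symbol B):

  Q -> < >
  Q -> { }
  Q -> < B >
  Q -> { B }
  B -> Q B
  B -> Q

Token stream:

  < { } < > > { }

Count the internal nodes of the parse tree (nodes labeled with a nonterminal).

8

[B [Q < [B [Q { }] [B [Q < >]]] >] [B [Q { }]]]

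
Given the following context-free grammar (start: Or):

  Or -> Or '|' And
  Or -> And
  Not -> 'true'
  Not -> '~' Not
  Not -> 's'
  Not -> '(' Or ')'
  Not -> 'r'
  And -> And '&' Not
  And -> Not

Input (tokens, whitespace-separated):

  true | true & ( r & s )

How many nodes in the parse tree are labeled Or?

[Or [Or [And [Not true]]] | [And [And [Not true]] & [Not ( [Or [And [And [Not r]] & [Not s]]] )]]]

3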